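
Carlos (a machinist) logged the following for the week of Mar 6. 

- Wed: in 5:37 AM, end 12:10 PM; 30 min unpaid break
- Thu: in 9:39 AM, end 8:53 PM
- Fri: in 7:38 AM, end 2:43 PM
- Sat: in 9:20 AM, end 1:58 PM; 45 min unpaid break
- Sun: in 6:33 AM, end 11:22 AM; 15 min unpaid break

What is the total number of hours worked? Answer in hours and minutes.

Wed: 5:37 AM–12:10 PM = 6 h 33 min; less 30 min break → 6 h 3 min
Thu: 9:39 AM–8:53 PM = 11 h 14 min
Fri: 7:38 AM–2:43 PM = 7 h 5 min
Sat: 9:20 AM–1:58 PM = 4 h 38 min; less 45 min break → 3 h 53 min
Sun: 6:33 AM–11:22 AM = 4 h 49 min; less 15 min break → 4 h 34 min
Total: 6 h 3 min + 11 h 14 min + 7 h 5 min + 3 h 53 min + 4 h 34 min = 32 h 49 min.

32 h 49 min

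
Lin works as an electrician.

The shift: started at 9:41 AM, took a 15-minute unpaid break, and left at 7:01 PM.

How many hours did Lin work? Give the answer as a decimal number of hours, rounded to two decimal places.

The shift: 9:41 AM–7:01 PM = 9 h 20 min; less 15 min break → 9 h 5 min

9.08 hours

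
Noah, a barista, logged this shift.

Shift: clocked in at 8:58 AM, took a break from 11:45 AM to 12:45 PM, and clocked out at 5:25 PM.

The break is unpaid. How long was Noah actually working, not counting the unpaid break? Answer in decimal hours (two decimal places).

Shift: 8:58 AM–5:25 PM = 8 h 27 min; less 60 min break → 7 h 27 min

7.45 hours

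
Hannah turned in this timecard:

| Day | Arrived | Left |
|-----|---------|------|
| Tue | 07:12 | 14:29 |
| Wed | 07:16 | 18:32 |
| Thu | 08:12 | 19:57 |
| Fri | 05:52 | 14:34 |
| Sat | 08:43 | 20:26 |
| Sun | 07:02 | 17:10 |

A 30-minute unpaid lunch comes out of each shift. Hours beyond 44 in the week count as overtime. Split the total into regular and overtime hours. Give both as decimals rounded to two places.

Regular 44.00 hours, overtime 13.85 hours

Tue: 07:12–14:29 = 7 h 17 min; less 30 min break → 6 h 47 min
Wed: 07:16–18:32 = 11 h 16 min; less 30 min break → 10 h 46 min
Thu: 08:12–19:57 = 11 h 45 min; less 30 min break → 11 h 15 min
Fri: 05:52–14:34 = 8 h 42 min; less 30 min break → 8 h 12 min
Sat: 08:43–20:26 = 11 h 43 min; less 30 min break → 11 h 13 min
Sun: 07:02–17:10 = 10 h 8 min; less 30 min break → 9 h 38 min
Total worked: 57 h 51 min = 57.85 h.
Threshold 44 h → overtime 13 h 51 min, regular 44 h 0 min.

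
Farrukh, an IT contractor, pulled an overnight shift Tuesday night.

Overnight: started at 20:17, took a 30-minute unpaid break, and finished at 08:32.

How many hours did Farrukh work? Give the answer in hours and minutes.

11 h 45 min

Overnight: 20:17 → midnight = 3 h 43 min; midnight → 08:32 = 8 h 32 min; span 12 h 15 min; less 30 min break → 11 h 45 min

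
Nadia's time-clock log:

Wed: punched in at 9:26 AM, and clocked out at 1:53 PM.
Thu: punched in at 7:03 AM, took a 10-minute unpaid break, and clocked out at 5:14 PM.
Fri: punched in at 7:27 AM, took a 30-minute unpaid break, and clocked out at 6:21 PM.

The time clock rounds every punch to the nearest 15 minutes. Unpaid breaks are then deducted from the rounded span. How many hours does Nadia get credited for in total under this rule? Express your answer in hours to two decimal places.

24.83 hours

Wed: in 9:26 AM→9:30 AM, out 1:53 PM→2:00 PM; 4 h 30 min
Thu: in 7:03 AM→7:00 AM, out 5:14 PM→5:15 PM; 10 h 15 min − 10 min = 10 h 5 min
Fri: in 7:27 AM→7:30 AM, out 6:21 PM→6:15 PM; 10 h 45 min − 30 min = 10 h 15 min
Total credited: 24 h 50 min.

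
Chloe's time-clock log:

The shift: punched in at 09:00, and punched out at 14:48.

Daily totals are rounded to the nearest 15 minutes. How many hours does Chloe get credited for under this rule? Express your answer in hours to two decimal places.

The shift: 09:00–14:48 = 5 h 48 min → rounds to 5 h 45 min

5.75 hours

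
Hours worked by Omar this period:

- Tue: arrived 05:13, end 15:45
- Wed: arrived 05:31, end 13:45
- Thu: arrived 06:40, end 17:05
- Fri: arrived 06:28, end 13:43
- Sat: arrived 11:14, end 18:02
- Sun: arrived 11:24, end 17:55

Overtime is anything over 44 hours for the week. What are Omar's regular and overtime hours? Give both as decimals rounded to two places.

Tue: 05:13–15:45 = 10 h 32 min
Wed: 05:31–13:45 = 8 h 14 min
Thu: 06:40–17:05 = 10 h 25 min
Fri: 06:28–13:43 = 7 h 15 min
Sat: 11:14–18:02 = 6 h 48 min
Sun: 11:24–17:55 = 6 h 31 min
Total worked: 49 h 45 min = 49.75 h.
Threshold 44 h → overtime 5 h 45 min, regular 44 h 0 min.

Regular 44.00 hours, overtime 5.75 hours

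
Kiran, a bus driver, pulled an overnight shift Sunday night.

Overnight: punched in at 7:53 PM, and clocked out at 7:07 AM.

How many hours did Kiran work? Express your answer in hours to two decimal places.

Overnight: 7:53 PM → midnight = 4 h 7 min; midnight → 7:07 AM = 7 h 7 min; span 11 h 14 min

11.23 hours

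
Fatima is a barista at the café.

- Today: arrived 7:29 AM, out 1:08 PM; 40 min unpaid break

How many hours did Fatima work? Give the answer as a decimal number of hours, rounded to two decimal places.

Today: 7:29 AM–1:08 PM = 5 h 39 min; less 40 min break → 4 h 59 min

4.98 hours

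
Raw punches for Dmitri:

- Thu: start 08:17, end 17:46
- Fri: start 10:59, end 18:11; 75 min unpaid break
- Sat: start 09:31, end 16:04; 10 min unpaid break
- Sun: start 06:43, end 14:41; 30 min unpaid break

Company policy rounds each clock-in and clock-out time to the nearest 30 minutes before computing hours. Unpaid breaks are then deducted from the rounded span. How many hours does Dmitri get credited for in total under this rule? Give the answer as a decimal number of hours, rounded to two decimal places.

Thu: in 08:17→08:30, out 17:46→18:00; 9 h 30 min
Fri: in 10:59→11:00, out 18:11→18:00; 7 h 0 min − 75 min = 5 h 45 min
Sat: in 09:31→09:30, out 16:04→16:00; 6 h 30 min − 10 min = 6 h 20 min
Sun: in 06:43→06:30, out 14:41→14:30; 8 h 0 min − 30 min = 7 h 30 min
Total credited: 29 h 5 min.

29.08 hours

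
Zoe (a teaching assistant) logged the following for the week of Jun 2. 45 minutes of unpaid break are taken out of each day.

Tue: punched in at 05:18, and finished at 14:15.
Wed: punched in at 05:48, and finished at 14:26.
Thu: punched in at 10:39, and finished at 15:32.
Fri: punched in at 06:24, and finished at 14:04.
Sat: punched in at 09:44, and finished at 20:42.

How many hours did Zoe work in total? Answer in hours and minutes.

37 h 21 min

Tue: 05:18–14:15 = 8 h 57 min; less 45 min break → 8 h 12 min
Wed: 05:48–14:26 = 8 h 38 min; less 45 min break → 7 h 53 min
Thu: 10:39–15:32 = 4 h 53 min; less 45 min break → 4 h 8 min
Fri: 06:24–14:04 = 7 h 40 min; less 45 min break → 6 h 55 min
Sat: 09:44–20:42 = 10 h 58 min; less 45 min break → 10 h 13 min
Total: 8 h 12 min + 7 h 53 min + 4 h 8 min + 6 h 55 min + 10 h 13 min = 37 h 21 min.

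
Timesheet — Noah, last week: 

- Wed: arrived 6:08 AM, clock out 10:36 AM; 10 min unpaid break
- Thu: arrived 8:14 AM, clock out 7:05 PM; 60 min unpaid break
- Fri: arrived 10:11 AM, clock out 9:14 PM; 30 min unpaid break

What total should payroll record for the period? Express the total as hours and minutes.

24 h 42 min

Wed: 6:08 AM–10:36 AM = 4 h 28 min; less 10 min break → 4 h 18 min
Thu: 8:14 AM–7:05 PM = 10 h 51 min; less 60 min break → 9 h 51 min
Fri: 10:11 AM–9:14 PM = 11 h 3 min; less 30 min break → 10 h 33 min
Total: 4 h 18 min + 9 h 51 min + 10 h 33 min = 24 h 42 min.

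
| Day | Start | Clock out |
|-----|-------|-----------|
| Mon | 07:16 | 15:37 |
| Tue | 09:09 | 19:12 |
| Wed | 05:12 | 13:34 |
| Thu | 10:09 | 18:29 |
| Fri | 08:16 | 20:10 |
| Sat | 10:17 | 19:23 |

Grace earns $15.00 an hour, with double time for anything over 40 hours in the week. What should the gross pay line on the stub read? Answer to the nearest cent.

Mon: 07:16–15:37 = 8 h 21 min
Tue: 09:09–19:12 = 10 h 3 min
Wed: 05:12–13:34 = 8 h 22 min
Thu: 10:09–18:29 = 8 h 20 min
Fri: 08:16–20:10 = 11 h 54 min
Sat: 10:17–19:23 = 9 h 6 min
Total worked: 56 h 6 min = 3366 min.
Regular 40 h 0 min = 2400 min at $15.00/h; overtime 16 h 6 min = 966 min at $30.00/h.
Pay = (2400 × $15.00 + 966 × $30.00) ÷ 60 = $1083.00.

$1083.00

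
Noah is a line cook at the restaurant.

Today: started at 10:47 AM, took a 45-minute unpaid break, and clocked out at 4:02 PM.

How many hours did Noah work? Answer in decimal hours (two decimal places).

4.50 hours

Today: 10:47 AM–4:02 PM = 5 h 15 min; less 45 min break → 4 h 30 min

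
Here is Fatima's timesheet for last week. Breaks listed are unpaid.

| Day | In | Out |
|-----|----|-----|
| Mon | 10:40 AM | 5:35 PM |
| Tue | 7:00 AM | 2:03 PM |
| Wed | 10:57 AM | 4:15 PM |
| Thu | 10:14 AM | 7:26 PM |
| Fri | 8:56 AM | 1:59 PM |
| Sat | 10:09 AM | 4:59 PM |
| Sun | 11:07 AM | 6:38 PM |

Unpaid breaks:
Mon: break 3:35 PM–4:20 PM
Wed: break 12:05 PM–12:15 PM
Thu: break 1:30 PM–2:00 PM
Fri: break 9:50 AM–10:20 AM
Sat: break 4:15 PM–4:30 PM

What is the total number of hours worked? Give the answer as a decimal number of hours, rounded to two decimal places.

45.70 hours

Mon: 10:40 AM–5:35 PM = 6 h 55 min; less 45 min break → 6 h 10 min
Tue: 7:00 AM–2:03 PM = 7 h 3 min
Wed: 10:57 AM–4:15 PM = 5 h 18 min; less 10 min break → 5 h 8 min
Thu: 10:14 AM–7:26 PM = 9 h 12 min; less 30 min break → 8 h 42 min
Fri: 8:56 AM–1:59 PM = 5 h 3 min; less 30 min break → 4 h 33 min
Sat: 10:09 AM–4:59 PM = 6 h 50 min; less 15 min break → 6 h 35 min
Sun: 11:07 AM–6:38 PM = 7 h 31 min
Total: 6 h 10 min + 7 h 3 min + 5 h 8 min + 8 h 42 min + 4 h 33 min + 6 h 35 min + 7 h 31 min = 45 h 42 min.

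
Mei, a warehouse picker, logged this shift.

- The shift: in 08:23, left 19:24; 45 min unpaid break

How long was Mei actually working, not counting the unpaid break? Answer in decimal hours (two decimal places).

10.27 hours

The shift: 08:23–19:24 = 11 h 1 min; less 45 min break → 10 h 16 min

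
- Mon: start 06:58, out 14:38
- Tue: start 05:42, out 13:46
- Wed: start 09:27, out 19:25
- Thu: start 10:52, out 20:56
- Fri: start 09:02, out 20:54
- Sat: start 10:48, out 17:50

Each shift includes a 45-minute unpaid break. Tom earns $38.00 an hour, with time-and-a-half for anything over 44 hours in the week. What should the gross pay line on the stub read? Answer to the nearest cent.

Mon: 06:58–14:38 = 7 h 40 min; less 45 min break → 6 h 55 min
Tue: 05:42–13:46 = 8 h 4 min; less 45 min break → 7 h 19 min
Wed: 09:27–19:25 = 9 h 58 min; less 45 min break → 9 h 13 min
Thu: 10:52–20:56 = 10 h 4 min; less 45 min break → 9 h 19 min
Fri: 09:02–20:54 = 11 h 52 min; less 45 min break → 11 h 7 min
Sat: 10:48–17:50 = 7 h 2 min; less 45 min break → 6 h 17 min
Total worked: 50 h 10 min = 3010 min.
Regular 44 h 0 min = 2640 min at $38.00/h; overtime 6 h 10 min = 370 min at $57.00/h.
Pay = (2640 × $38.00 + 370 × $57.00) ÷ 60 = $2023.50.

$2023.50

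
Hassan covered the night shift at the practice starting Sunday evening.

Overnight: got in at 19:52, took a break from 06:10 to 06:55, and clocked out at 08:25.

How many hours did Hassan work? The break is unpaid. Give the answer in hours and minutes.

Overnight: 19:52 → midnight = 4 h 8 min; midnight → 08:25 = 8 h 25 min; span 12 h 33 min; less 45 min break → 11 h 48 min

11 h 48 min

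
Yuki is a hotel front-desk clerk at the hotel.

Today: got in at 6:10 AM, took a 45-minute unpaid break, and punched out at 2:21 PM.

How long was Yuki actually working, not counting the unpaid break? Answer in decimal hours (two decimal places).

Today: 6:10 AM–2:21 PM = 8 h 11 min; less 45 min break → 7 h 26 min

7.43 hours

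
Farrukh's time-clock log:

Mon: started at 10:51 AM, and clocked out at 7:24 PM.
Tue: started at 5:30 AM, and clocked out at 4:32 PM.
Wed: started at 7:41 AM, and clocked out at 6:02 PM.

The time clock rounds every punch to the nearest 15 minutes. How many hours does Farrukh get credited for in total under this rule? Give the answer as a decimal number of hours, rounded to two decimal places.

30.00 hours

Mon: in 10:51 AM→10:45 AM, out 7:24 PM→7:30 PM; 8 h 45 min
Tue: in 5:30 AM→5:30 AM, out 4:32 PM→4:30 PM; 11 h 0 min
Wed: in 7:41 AM→7:45 AM, out 6:02 PM→6:00 PM; 10 h 15 min
Total credited: 30 h 0 min.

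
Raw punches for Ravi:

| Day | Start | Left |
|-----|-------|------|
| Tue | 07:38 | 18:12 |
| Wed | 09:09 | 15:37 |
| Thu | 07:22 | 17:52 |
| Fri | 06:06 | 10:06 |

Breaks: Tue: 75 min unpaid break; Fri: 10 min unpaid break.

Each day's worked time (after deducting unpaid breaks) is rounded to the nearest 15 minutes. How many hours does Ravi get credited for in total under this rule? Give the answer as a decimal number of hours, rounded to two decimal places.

30.00 hours

Tue: 07:38–18:12 = 10 h 34 min − 75 min = 9 h 19 min → rounds to 9 h 15 min
Wed: 09:09–15:37 = 6 h 28 min → rounds to 6 h 30 min
Thu: 07:22–17:52 = 10 h 30 min → rounds to 10 h 30 min
Fri: 06:06–10:06 = 4 h 0 min − 10 min = 3 h 50 min → rounds to 3 h 45 min
Total credited: 30 h 0 min.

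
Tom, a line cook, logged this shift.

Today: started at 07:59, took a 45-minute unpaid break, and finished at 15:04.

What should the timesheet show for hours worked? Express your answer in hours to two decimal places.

Today: 07:59–15:04 = 7 h 5 min; less 45 min break → 6 h 20 min

6.33 hours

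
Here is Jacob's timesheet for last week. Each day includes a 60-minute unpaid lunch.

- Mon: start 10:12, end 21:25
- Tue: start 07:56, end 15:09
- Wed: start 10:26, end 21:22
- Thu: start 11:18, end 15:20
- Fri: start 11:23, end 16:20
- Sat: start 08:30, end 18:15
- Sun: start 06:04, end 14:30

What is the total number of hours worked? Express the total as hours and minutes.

Mon: 10:12–21:25 = 11 h 13 min; less 60 min break → 10 h 13 min
Tue: 07:56–15:09 = 7 h 13 min; less 60 min break → 6 h 13 min
Wed: 10:26–21:22 = 10 h 56 min; less 60 min break → 9 h 56 min
Thu: 11:18–15:20 = 4 h 2 min; less 60 min break → 3 h 2 min
Fri: 11:23–16:20 = 4 h 57 min; less 60 min break → 3 h 57 min
Sat: 08:30–18:15 = 9 h 45 min; less 60 min break → 8 h 45 min
Sun: 06:04–14:30 = 8 h 26 min; less 60 min break → 7 h 26 min
Total: 10 h 13 min + 6 h 13 min + 9 h 56 min + 3 h 2 min + 3 h 57 min + 8 h 45 min + 7 h 26 min = 49 h 32 min.

49 h 32 min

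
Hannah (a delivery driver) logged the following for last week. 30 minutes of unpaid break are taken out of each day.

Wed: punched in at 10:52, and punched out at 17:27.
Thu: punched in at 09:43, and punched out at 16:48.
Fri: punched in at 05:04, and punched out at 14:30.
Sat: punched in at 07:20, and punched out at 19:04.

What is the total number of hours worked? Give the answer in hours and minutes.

Wed: 10:52–17:27 = 6 h 35 min; less 30 min break → 6 h 5 min
Thu: 09:43–16:48 = 7 h 5 min; less 30 min break → 6 h 35 min
Fri: 05:04–14:30 = 9 h 26 min; less 30 min break → 8 h 56 min
Sat: 07:20–19:04 = 11 h 44 min; less 30 min break → 11 h 14 min
Total: 6 h 5 min + 6 h 35 min + 8 h 56 min + 11 h 14 min = 32 h 50 min.

32 h 50 min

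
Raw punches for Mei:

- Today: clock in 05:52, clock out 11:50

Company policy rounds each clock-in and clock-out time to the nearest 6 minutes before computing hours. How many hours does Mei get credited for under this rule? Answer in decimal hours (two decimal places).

5.90 hours

Today: in 05:52→05:54, out 11:50→11:48; 5 h 54 min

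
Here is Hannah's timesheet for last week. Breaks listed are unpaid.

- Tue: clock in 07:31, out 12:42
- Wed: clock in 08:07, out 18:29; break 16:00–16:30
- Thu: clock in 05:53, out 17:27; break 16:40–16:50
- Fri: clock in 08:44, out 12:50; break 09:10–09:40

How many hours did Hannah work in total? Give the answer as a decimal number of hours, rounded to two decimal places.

Tue: 07:31–12:42 = 5 h 11 min
Wed: 08:07–18:29 = 10 h 22 min; less 30 min break → 9 h 52 min
Thu: 05:53–17:27 = 11 h 34 min; less 10 min break → 11 h 24 min
Fri: 08:44–12:50 = 4 h 6 min; less 30 min break → 3 h 36 min
Total: 5 h 11 min + 9 h 52 min + 11 h 24 min + 3 h 36 min = 30 h 3 min.

30.05 hours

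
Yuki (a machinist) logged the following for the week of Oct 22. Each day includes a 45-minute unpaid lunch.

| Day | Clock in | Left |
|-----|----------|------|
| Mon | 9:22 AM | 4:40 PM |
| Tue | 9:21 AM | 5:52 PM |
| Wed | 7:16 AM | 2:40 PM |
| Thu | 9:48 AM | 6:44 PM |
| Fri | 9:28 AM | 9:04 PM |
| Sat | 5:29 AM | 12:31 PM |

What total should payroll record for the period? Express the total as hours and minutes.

Mon: 9:22 AM–4:40 PM = 7 h 18 min; less 45 min break → 6 h 33 min
Tue: 9:21 AM–5:52 PM = 8 h 31 min; less 45 min break → 7 h 46 min
Wed: 7:16 AM–2:40 PM = 7 h 24 min; less 45 min break → 6 h 39 min
Thu: 9:48 AM–6:44 PM = 8 h 56 min; less 45 min break → 8 h 11 min
Fri: 9:28 AM–9:04 PM = 11 h 36 min; less 45 min break → 10 h 51 min
Sat: 5:29 AM–12:31 PM = 7 h 2 min; less 45 min break → 6 h 17 min
Total: 6 h 33 min + 7 h 46 min + 6 h 39 min + 8 h 11 min + 10 h 51 min + 6 h 17 min = 46 h 17 min.

46 h 17 min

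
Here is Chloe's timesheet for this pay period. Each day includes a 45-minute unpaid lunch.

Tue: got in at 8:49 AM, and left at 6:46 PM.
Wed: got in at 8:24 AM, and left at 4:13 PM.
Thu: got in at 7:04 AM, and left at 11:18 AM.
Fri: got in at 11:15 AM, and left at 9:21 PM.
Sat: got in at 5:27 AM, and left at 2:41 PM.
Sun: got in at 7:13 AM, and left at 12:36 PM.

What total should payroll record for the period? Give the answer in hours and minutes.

42 h 13 min

Tue: 8:49 AM–6:46 PM = 9 h 57 min; less 45 min break → 9 h 12 min
Wed: 8:24 AM–4:13 PM = 7 h 49 min; less 45 min break → 7 h 4 min
Thu: 7:04 AM–11:18 AM = 4 h 14 min; less 45 min break → 3 h 29 min
Fri: 11:15 AM–9:21 PM = 10 h 6 min; less 45 min break → 9 h 21 min
Sat: 5:27 AM–2:41 PM = 9 h 14 min; less 45 min break → 8 h 29 min
Sun: 7:13 AM–12:36 PM = 5 h 23 min; less 45 min break → 4 h 38 min
Total: 9 h 12 min + 7 h 4 min + 3 h 29 min + 9 h 21 min + 8 h 29 min + 4 h 38 min = 42 h 13 min.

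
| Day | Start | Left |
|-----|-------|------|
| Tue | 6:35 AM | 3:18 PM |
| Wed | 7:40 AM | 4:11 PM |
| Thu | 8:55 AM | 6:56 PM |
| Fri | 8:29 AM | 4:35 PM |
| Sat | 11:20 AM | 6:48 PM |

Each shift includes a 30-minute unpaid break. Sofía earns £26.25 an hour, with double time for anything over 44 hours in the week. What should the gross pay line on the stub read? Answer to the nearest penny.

Tue: 6:35 AM–3:18 PM = 8 h 43 min; less 30 min break → 8 h 13 min
Wed: 7:40 AM–4:11 PM = 8 h 31 min; less 30 min break → 8 h 1 min
Thu: 8:55 AM–6:56 PM = 10 h 1 min; less 30 min break → 9 h 31 min
Fri: 8:29 AM–4:35 PM = 8 h 6 min; less 30 min break → 7 h 36 min
Sat: 11:20 AM–6:48 PM = 7 h 28 min; less 30 min break → 6 h 58 min
Total worked: 40 h 19 min = 2419 min.
Regular 40 h 19 min = 2419 min at £26.25/h; overtime 0 h 0 min = 0 min at £52.50/h.
Pay = (2419 × £26.25 + 0 × £52.50) ÷ 60 = £1058.31.

£1058.31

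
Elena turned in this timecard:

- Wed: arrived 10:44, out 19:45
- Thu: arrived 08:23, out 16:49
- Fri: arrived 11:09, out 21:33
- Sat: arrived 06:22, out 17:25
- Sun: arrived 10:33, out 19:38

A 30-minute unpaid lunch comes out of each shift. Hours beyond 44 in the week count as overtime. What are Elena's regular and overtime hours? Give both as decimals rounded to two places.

Regular 44.00 hours, overtime 1.48 hours

Wed: 10:44–19:45 = 9 h 1 min; less 30 min break → 8 h 31 min
Thu: 08:23–16:49 = 8 h 26 min; less 30 min break → 7 h 56 min
Fri: 11:09–21:33 = 10 h 24 min; less 30 min break → 9 h 54 min
Sat: 06:22–17:25 = 11 h 3 min; less 30 min break → 10 h 33 min
Sun: 10:33–19:38 = 9 h 5 min; less 30 min break → 8 h 35 min
Total worked: 45 h 29 min = 45.48 h.
Threshold 44 h → overtime 1 h 29 min, regular 44 h 0 min.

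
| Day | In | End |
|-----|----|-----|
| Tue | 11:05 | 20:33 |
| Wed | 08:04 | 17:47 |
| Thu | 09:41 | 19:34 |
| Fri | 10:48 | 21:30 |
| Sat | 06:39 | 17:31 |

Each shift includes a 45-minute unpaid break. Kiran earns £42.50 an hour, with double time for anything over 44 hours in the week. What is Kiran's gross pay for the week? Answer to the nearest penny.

Tue: 11:05–20:33 = 9 h 28 min; less 45 min break → 8 h 43 min
Wed: 08:04–17:47 = 9 h 43 min; less 45 min break → 8 h 58 min
Thu: 09:41–19:34 = 9 h 53 min; less 45 min break → 9 h 8 min
Fri: 10:48–21:30 = 10 h 42 min; less 45 min break → 9 h 57 min
Sat: 06:39–17:31 = 10 h 52 min; less 45 min break → 10 h 7 min
Total worked: 46 h 53 min = 2813 min.
Regular 44 h 0 min = 2640 min at £42.50/h; overtime 2 h 53 min = 173 min at £85.00/h.
Pay = (2640 × £42.50 + 173 × £85.00) ÷ 60 = £2115.08.

£2115.08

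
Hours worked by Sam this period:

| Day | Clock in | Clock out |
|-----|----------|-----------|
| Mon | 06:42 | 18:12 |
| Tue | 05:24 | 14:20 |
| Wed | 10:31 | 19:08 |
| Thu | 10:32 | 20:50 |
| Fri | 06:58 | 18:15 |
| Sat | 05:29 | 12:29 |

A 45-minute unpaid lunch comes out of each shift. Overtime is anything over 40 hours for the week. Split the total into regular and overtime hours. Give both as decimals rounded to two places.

Mon: 06:42–18:12 = 11 h 30 min; less 45 min break → 10 h 45 min
Tue: 05:24–14:20 = 8 h 56 min; less 45 min break → 8 h 11 min
Wed: 10:31–19:08 = 8 h 37 min; less 45 min break → 7 h 52 min
Thu: 10:32–20:50 = 10 h 18 min; less 45 min break → 9 h 33 min
Fri: 06:58–18:15 = 11 h 17 min; less 45 min break → 10 h 32 min
Sat: 05:29–12:29 = 7 h 0 min; less 45 min break → 6 h 15 min
Total worked: 53 h 8 min = 53.13 h.
Threshold 40 h → overtime 13 h 8 min, regular 40 h 0 min.

Regular 40.00 hours, overtime 13.13 hours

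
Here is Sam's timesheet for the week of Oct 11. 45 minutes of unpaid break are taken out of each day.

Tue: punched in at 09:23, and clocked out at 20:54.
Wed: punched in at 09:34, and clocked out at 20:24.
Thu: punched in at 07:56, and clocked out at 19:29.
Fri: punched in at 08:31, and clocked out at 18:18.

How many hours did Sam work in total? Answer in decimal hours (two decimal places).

40.68 hours

Tue: 09:23–20:54 = 11 h 31 min; less 45 min break → 10 h 46 min
Wed: 09:34–20:24 = 10 h 50 min; less 45 min break → 10 h 5 min
Thu: 07:56–19:29 = 11 h 33 min; less 45 min break → 10 h 48 min
Fri: 08:31–18:18 = 9 h 47 min; less 45 min break → 9 h 2 min
Total: 10 h 46 min + 10 h 5 min + 10 h 48 min + 9 h 2 min = 40 h 41 min.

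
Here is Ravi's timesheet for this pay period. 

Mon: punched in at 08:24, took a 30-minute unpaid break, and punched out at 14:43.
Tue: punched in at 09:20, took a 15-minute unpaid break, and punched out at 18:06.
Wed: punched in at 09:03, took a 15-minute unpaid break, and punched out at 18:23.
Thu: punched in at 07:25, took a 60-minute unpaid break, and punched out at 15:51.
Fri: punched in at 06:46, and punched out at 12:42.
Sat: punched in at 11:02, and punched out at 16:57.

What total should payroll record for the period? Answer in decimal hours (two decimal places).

Mon: 08:24–14:43 = 6 h 19 min; less 30 min break → 5 h 49 min
Tue: 09:20–18:06 = 8 h 46 min; less 15 min break → 8 h 31 min
Wed: 09:03–18:23 = 9 h 20 min; less 15 min break → 9 h 5 min
Thu: 07:25–15:51 = 8 h 26 min; less 60 min break → 7 h 26 min
Fri: 06:46–12:42 = 5 h 56 min
Sat: 11:02–16:57 = 5 h 55 min
Total: 5 h 49 min + 8 h 31 min + 9 h 5 min + 7 h 26 min + 5 h 56 min + 5 h 55 min = 42 h 42 min.

42.70 hours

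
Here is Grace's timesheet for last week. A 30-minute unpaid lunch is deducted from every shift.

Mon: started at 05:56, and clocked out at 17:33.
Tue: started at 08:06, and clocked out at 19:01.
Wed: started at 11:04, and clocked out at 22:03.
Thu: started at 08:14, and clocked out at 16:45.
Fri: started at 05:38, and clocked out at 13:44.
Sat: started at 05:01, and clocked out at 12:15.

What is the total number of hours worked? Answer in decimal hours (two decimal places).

Mon: 05:56–17:33 = 11 h 37 min; less 30 min break → 11 h 7 min
Tue: 08:06–19:01 = 10 h 55 min; less 30 min break → 10 h 25 min
Wed: 11:04–22:03 = 10 h 59 min; less 30 min break → 10 h 29 min
Thu: 08:14–16:45 = 8 h 31 min; less 30 min break → 8 h 1 min
Fri: 05:38–13:44 = 8 h 6 min; less 30 min break → 7 h 36 min
Sat: 05:01–12:15 = 7 h 14 min; less 30 min break → 6 h 44 min
Total: 11 h 7 min + 10 h 25 min + 10 h 29 min + 8 h 1 min + 7 h 36 min + 6 h 44 min = 54 h 22 min.

54.37 hours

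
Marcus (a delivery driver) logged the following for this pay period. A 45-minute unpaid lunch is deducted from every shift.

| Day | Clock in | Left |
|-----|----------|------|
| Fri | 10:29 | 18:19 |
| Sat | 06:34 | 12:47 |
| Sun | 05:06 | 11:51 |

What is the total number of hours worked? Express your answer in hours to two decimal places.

18.55 hours

Fri: 10:29–18:19 = 7 h 50 min; less 45 min break → 7 h 5 min
Sat: 06:34–12:47 = 6 h 13 min; less 45 min break → 5 h 28 min
Sun: 05:06–11:51 = 6 h 45 min; less 45 min break → 6 h 0 min
Total: 7 h 5 min + 5 h 28 min + 6 h 0 min = 18 h 33 min.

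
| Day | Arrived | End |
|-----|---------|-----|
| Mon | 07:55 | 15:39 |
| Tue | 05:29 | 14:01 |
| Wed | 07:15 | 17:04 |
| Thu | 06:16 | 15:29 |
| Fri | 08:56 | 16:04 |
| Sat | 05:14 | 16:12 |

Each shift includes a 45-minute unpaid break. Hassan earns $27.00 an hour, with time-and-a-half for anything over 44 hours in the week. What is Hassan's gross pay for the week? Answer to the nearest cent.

Mon: 07:55–15:39 = 7 h 44 min; less 45 min break → 6 h 59 min
Tue: 05:29–14:01 = 8 h 32 min; less 45 min break → 7 h 47 min
Wed: 07:15–17:04 = 9 h 49 min; less 45 min break → 9 h 4 min
Thu: 06:16–15:29 = 9 h 13 min; less 45 min break → 8 h 28 min
Fri: 08:56–16:04 = 7 h 8 min; less 45 min break → 6 h 23 min
Sat: 05:14–16:12 = 10 h 58 min; less 45 min break → 10 h 13 min
Total worked: 48 h 54 min = 2934 min.
Regular 44 h 0 min = 2640 min at $27.00/h; overtime 4 h 54 min = 294 min at $40.50/h.
Pay = (2640 × $27.00 + 294 × $40.50) ÷ 60 = $1386.45.

$1386.45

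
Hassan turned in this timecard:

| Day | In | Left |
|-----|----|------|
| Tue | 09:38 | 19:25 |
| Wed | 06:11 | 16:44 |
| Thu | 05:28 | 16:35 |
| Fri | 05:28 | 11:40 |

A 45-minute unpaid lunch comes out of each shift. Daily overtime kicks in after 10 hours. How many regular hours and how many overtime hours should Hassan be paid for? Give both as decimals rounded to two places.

Tue: 09:38–19:25 = 9 h 47 min; less 45 min break → 9 h 2 min
Wed: 06:11–16:44 = 10 h 33 min; less 45 min break → 9 h 48 min
Thu: 05:28–16:35 = 11 h 7 min; less 45 min break → 10 h 22 min
Fri: 05:28–11:40 = 6 h 12 min; less 45 min break → 5 h 27 min
Tue reg 9 h 2 min / OT 0 h 0 min; Wed reg 9 h 48 min / OT 0 h 0 min; Thu reg 10 h 0 min / OT 0 h 22 min; Fri reg 5 h 27 min / OT 0 h 0 min.
Totals: regular 34 h 17 min, overtime 0 h 22 min.

Regular 34.28 hours, overtime 0.37 hours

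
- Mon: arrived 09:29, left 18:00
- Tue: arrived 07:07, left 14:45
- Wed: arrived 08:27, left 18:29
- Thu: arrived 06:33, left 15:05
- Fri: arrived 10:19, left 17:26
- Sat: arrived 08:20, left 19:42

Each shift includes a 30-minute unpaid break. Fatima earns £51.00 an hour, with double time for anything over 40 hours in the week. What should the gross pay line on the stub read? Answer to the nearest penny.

Mon: 09:29–18:00 = 8 h 31 min; less 30 min break → 8 h 1 min
Tue: 07:07–14:45 = 7 h 38 min; less 30 min break → 7 h 8 min
Wed: 08:27–18:29 = 10 h 2 min; less 30 min break → 9 h 32 min
Thu: 06:33–15:05 = 8 h 32 min; less 30 min break → 8 h 2 min
Fri: 10:19–17:26 = 7 h 7 min; less 30 min break → 6 h 37 min
Sat: 08:20–19:42 = 11 h 22 min; less 30 min break → 10 h 52 min
Total worked: 50 h 12 min = 3012 min.
Regular 40 h 0 min = 2400 min at £51.00/h; overtime 10 h 12 min = 612 min at £102.00/h.
Pay = (2400 × £51.00 + 612 × £102.00) ÷ 60 = £3080.40.

£3080.40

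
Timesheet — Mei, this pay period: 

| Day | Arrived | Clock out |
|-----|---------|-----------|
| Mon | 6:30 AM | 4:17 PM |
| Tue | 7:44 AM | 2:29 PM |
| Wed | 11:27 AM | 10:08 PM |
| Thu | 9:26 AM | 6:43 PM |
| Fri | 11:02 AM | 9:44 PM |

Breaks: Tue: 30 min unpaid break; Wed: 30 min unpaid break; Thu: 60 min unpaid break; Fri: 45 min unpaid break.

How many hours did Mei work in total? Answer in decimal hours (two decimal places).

44.45 hours

Mon: 6:30 AM–4:17 PM = 9 h 47 min
Tue: 7:44 AM–2:29 PM = 6 h 45 min; less 30 min break → 6 h 15 min
Wed: 11:27 AM–10:08 PM = 10 h 41 min; less 30 min break → 10 h 11 min
Thu: 9:26 AM–6:43 PM = 9 h 17 min; less 60 min break → 8 h 17 min
Fri: 11:02 AM–9:44 PM = 10 h 42 min; less 45 min break → 9 h 57 min
Total: 9 h 47 min + 6 h 15 min + 10 h 11 min + 8 h 17 min + 9 h 57 min = 44 h 27 min.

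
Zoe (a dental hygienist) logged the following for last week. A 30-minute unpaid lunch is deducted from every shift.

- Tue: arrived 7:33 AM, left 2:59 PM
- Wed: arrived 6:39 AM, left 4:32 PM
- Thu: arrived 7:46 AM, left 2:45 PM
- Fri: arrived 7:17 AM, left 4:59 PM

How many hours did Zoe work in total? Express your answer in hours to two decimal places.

32.00 hours

Tue: 7:33 AM–2:59 PM = 7 h 26 min; less 30 min break → 6 h 56 min
Wed: 6:39 AM–4:32 PM = 9 h 53 min; less 30 min break → 9 h 23 min
Thu: 7:46 AM–2:45 PM = 6 h 59 min; less 30 min break → 6 h 29 min
Fri: 7:17 AM–4:59 PM = 9 h 42 min; less 30 min break → 9 h 12 min
Total: 6 h 56 min + 9 h 23 min + 6 h 29 min + 9 h 12 min = 32 h 0 min.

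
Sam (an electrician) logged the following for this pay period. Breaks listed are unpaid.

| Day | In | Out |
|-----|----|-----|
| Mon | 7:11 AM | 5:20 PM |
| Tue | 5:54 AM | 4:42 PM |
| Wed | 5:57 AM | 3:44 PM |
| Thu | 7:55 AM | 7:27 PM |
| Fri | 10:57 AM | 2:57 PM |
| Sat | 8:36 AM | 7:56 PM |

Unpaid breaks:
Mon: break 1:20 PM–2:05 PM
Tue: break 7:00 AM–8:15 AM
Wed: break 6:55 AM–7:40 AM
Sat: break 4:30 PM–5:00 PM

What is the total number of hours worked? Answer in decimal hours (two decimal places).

Mon: 7:11 AM–5:20 PM = 10 h 9 min; less 45 min break → 9 h 24 min
Tue: 5:54 AM–4:42 PM = 10 h 48 min; less 75 min break → 9 h 33 min
Wed: 5:57 AM–3:44 PM = 9 h 47 min; less 45 min break → 9 h 2 min
Thu: 7:55 AM–7:27 PM = 11 h 32 min
Fri: 10:57 AM–2:57 PM = 4 h 0 min
Sat: 8:36 AM–7:56 PM = 11 h 20 min; less 30 min break → 10 h 50 min
Total: 9 h 24 min + 9 h 33 min + 9 h 2 min + 11 h 32 min + 4 h 0 min + 10 h 50 min = 54 h 21 min.

54.35 hours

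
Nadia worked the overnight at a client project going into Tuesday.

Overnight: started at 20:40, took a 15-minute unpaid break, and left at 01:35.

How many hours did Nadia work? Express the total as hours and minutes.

4 h 40 min

Overnight: 20:40 → midnight = 3 h 20 min; midnight → 01:35 = 1 h 35 min; span 4 h 55 min; less 15 min break → 4 h 40 min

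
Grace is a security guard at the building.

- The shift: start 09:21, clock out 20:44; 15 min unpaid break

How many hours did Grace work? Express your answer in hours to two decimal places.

The shift: 09:21–20:44 = 11 h 23 min; less 15 min break → 11 h 8 min

11.13 hours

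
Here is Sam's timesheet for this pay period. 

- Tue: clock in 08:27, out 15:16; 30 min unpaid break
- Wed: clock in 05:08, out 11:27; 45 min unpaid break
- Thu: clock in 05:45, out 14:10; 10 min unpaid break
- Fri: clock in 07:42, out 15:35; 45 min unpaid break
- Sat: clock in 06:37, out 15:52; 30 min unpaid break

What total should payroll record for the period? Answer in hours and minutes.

36 h 1 min

Tue: 08:27–15:16 = 6 h 49 min; less 30 min break → 6 h 19 min
Wed: 05:08–11:27 = 6 h 19 min; less 45 min break → 5 h 34 min
Thu: 05:45–14:10 = 8 h 25 min; less 10 min break → 8 h 15 min
Fri: 07:42–15:35 = 7 h 53 min; less 45 min break → 7 h 8 min
Sat: 06:37–15:52 = 9 h 15 min; less 30 min break → 8 h 45 min
Total: 6 h 19 min + 5 h 34 min + 8 h 15 min + 7 h 8 min + 8 h 45 min = 36 h 1 min.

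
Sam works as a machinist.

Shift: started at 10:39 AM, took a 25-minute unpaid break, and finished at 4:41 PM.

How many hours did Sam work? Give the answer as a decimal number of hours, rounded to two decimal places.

Shift: 10:39 AM–4:41 PM = 6 h 2 min; less 25 min break → 5 h 37 min

5.62 hours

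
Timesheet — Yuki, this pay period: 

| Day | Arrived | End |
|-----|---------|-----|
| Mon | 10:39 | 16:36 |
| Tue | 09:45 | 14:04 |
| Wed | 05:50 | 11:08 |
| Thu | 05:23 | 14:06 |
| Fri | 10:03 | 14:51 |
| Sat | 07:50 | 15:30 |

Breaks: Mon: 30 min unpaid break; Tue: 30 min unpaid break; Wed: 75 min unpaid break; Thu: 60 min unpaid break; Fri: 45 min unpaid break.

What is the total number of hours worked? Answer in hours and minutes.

Mon: 10:39–16:36 = 5 h 57 min; less 30 min break → 5 h 27 min
Tue: 09:45–14:04 = 4 h 19 min; less 30 min break → 3 h 49 min
Wed: 05:50–11:08 = 5 h 18 min; less 75 min break → 4 h 3 min
Thu: 05:23–14:06 = 8 h 43 min; less 60 min break → 7 h 43 min
Fri: 10:03–14:51 = 4 h 48 min; less 45 min break → 4 h 3 min
Sat: 07:50–15:30 = 7 h 40 min
Total: 5 h 27 min + 3 h 49 min + 4 h 3 min + 7 h 43 min + 4 h 3 min + 7 h 40 min = 32 h 45 min.

32 h 45 min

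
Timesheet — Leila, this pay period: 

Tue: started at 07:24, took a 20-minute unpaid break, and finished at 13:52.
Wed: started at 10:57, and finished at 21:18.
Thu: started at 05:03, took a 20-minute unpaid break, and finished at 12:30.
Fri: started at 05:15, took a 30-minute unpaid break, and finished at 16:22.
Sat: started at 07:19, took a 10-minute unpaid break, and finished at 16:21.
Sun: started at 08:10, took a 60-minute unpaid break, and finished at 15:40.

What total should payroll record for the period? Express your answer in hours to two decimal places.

49.58 hours

Tue: 07:24–13:52 = 6 h 28 min; less 20 min break → 6 h 8 min
Wed: 10:57–21:18 = 10 h 21 min
Thu: 05:03–12:30 = 7 h 27 min; less 20 min break → 7 h 7 min
Fri: 05:15–16:22 = 11 h 7 min; less 30 min break → 10 h 37 min
Sat: 07:19–16:21 = 9 h 2 min; less 10 min break → 8 h 52 min
Sun: 08:10–15:40 = 7 h 30 min; less 60 min break → 6 h 30 min
Total: 6 h 8 min + 10 h 21 min + 7 h 7 min + 10 h 37 min + 8 h 52 min + 6 h 30 min = 49 h 35 min.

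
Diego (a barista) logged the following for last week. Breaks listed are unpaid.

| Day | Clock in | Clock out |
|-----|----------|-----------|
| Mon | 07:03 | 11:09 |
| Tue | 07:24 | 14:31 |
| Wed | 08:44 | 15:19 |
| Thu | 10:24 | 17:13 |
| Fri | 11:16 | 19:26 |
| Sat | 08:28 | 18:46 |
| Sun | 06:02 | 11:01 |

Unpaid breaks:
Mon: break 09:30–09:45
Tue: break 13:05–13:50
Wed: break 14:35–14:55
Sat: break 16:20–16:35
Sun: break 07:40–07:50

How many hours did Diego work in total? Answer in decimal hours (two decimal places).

Mon: 07:03–11:09 = 4 h 6 min; less 15 min break → 3 h 51 min
Tue: 07:24–14:31 = 7 h 7 min; less 45 min break → 6 h 22 min
Wed: 08:44–15:19 = 6 h 35 min; less 20 min break → 6 h 15 min
Thu: 10:24–17:13 = 6 h 49 min
Fri: 11:16–19:26 = 8 h 10 min
Sat: 08:28–18:46 = 10 h 18 min; less 15 min break → 10 h 3 min
Sun: 06:02–11:01 = 4 h 59 min; less 10 min break → 4 h 49 min
Total: 3 h 51 min + 6 h 22 min + 6 h 15 min + 6 h 49 min + 8 h 10 min + 10 h 3 min + 4 h 49 min = 46 h 19 min.

46.32 hours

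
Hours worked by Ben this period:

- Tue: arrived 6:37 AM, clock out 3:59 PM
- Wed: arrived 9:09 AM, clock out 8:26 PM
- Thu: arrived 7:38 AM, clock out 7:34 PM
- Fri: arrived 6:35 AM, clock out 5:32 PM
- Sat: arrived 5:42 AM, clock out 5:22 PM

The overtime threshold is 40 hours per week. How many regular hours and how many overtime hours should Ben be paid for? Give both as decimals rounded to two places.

Regular 40.00 hours, overtime 15.20 hours

Tue: 6:37 AM–3:59 PM = 9 h 22 min
Wed: 9:09 AM–8:26 PM = 11 h 17 min
Thu: 7:38 AM–7:34 PM = 11 h 56 min
Fri: 6:35 AM–5:32 PM = 10 h 57 min
Sat: 5:42 AM–5:22 PM = 11 h 40 min
Total worked: 55 h 12 min = 55.20 h.
Threshold 40 h → overtime 15 h 12 min, regular 40 h 0 min.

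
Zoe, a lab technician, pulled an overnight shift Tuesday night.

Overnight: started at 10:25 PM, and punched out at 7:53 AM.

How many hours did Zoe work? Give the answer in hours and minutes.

9 h 28 min

Overnight: 10:25 PM → midnight = 1 h 35 min; midnight → 7:53 AM = 7 h 53 min; span 9 h 28 min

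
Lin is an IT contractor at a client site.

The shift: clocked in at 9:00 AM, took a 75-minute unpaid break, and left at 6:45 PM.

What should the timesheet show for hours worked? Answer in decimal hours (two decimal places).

8.50 hours

The shift: 9:00 AM–6:45 PM = 9 h 45 min; less 75 min break → 8 h 30 min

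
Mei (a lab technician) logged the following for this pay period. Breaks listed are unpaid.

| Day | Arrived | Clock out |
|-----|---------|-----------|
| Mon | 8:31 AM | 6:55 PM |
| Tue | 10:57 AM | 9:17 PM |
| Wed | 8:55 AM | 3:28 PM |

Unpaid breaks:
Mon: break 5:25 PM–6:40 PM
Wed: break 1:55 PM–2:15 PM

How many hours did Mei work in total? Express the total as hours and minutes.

Mon: 8:31 AM–6:55 PM = 10 h 24 min; less 75 min break → 9 h 9 min
Tue: 10:57 AM–9:17 PM = 10 h 20 min
Wed: 8:55 AM–3:28 PM = 6 h 33 min; less 20 min break → 6 h 13 min
Total: 9 h 9 min + 10 h 20 min + 6 h 13 min = 25 h 42 min.

25 h 42 min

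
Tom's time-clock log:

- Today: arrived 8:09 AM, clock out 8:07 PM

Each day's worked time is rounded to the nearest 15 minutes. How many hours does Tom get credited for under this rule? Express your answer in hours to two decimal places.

12.00 hours

Today: 8:09 AM–8:07 PM = 11 h 58 min → rounds to 12 h 0 min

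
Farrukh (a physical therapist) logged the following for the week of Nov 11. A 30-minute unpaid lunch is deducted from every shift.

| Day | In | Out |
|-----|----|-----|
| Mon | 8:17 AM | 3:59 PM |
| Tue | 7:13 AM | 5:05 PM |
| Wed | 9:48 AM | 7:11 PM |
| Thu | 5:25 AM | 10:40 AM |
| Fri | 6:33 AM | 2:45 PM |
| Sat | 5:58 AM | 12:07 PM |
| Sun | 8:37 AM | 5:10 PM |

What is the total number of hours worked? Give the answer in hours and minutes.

Mon: 8:17 AM–3:59 PM = 7 h 42 min; less 30 min break → 7 h 12 min
Tue: 7:13 AM–5:05 PM = 9 h 52 min; less 30 min break → 9 h 22 min
Wed: 9:48 AM–7:11 PM = 9 h 23 min; less 30 min break → 8 h 53 min
Thu: 5:25 AM–10:40 AM = 5 h 15 min; less 30 min break → 4 h 45 min
Fri: 6:33 AM–2:45 PM = 8 h 12 min; less 30 min break → 7 h 42 min
Sat: 5:58 AM–12:07 PM = 6 h 9 min; less 30 min break → 5 h 39 min
Sun: 8:37 AM–5:10 PM = 8 h 33 min; less 30 min break → 8 h 3 min
Total: 7 h 12 min + 9 h 22 min + 8 h 53 min + 4 h 45 min + 7 h 42 min + 5 h 39 min + 8 h 3 min = 51 h 36 min.

51 h 36 min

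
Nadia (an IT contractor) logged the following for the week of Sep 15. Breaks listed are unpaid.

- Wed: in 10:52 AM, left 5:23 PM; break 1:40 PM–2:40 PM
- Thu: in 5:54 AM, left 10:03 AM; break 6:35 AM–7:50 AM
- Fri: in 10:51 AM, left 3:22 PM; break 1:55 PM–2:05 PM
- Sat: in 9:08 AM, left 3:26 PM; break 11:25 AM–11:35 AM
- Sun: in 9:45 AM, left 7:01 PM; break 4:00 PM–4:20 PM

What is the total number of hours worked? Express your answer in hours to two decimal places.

27.83 hours

Wed: 10:52 AM–5:23 PM = 6 h 31 min; less 60 min break → 5 h 31 min
Thu: 5:54 AM–10:03 AM = 4 h 9 min; less 75 min break → 2 h 54 min
Fri: 10:51 AM–3:22 PM = 4 h 31 min; less 10 min break → 4 h 21 min
Sat: 9:08 AM–3:26 PM = 6 h 18 min; less 10 min break → 6 h 8 min
Sun: 9:45 AM–7:01 PM = 9 h 16 min; less 20 min break → 8 h 56 min
Total: 5 h 31 min + 2 h 54 min + 4 h 21 min + 6 h 8 min + 8 h 56 min = 27 h 50 min.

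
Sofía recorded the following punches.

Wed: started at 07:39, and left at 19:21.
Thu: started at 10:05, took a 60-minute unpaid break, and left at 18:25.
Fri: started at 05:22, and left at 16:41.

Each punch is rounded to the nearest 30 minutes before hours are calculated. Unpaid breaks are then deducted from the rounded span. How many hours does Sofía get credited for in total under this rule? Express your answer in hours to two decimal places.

Wed: in 07:39→07:30, out 19:21→19:30; 12 h 0 min
Thu: in 10:05→10:00, out 18:25→18:30; 8 h 30 min − 60 min = 7 h 30 min
Fri: in 05:22→05:30, out 16:41→16:30; 11 h 0 min
Total credited: 30 h 30 min.

30.50 hours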